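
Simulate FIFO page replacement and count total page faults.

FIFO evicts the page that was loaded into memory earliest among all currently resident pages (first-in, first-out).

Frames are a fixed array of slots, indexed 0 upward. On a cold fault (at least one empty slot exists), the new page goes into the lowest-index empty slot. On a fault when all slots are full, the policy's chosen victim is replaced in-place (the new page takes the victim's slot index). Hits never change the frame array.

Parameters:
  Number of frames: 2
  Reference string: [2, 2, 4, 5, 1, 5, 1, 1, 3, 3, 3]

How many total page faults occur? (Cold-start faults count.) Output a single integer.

Step 0: ref 2 → FAULT, frames=[2,-]
Step 1: ref 2 → HIT, frames=[2,-]
Step 2: ref 4 → FAULT, frames=[2,4]
Step 3: ref 5 → FAULT (evict 2), frames=[5,4]
Step 4: ref 1 → FAULT (evict 4), frames=[5,1]
Step 5: ref 5 → HIT, frames=[5,1]
Step 6: ref 1 → HIT, frames=[5,1]
Step 7: ref 1 → HIT, frames=[5,1]
Step 8: ref 3 → FAULT (evict 5), frames=[3,1]
Step 9: ref 3 → HIT, frames=[3,1]
Step 10: ref 3 → HIT, frames=[3,1]
Total faults: 5

Answer: 5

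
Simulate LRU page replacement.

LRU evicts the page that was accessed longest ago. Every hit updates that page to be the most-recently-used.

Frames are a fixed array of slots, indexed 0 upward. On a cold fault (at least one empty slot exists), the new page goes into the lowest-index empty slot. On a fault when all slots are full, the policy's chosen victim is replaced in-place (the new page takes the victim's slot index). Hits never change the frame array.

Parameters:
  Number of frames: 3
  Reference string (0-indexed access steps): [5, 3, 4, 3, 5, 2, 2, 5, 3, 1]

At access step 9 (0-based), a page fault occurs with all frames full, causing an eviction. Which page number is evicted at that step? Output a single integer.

Answer: 2

Derivation:
Step 0: ref 5 -> FAULT, frames=[5,-,-]
Step 1: ref 3 -> FAULT, frames=[5,3,-]
Step 2: ref 4 -> FAULT, frames=[5,3,4]
Step 3: ref 3 -> HIT, frames=[5,3,4]
Step 4: ref 5 -> HIT, frames=[5,3,4]
Step 5: ref 2 -> FAULT, evict 4, frames=[5,3,2]
Step 6: ref 2 -> HIT, frames=[5,3,2]
Step 7: ref 5 -> HIT, frames=[5,3,2]
Step 8: ref 3 -> HIT, frames=[5,3,2]
Step 9: ref 1 -> FAULT, evict 2, frames=[5,3,1]
At step 9: evicted page 2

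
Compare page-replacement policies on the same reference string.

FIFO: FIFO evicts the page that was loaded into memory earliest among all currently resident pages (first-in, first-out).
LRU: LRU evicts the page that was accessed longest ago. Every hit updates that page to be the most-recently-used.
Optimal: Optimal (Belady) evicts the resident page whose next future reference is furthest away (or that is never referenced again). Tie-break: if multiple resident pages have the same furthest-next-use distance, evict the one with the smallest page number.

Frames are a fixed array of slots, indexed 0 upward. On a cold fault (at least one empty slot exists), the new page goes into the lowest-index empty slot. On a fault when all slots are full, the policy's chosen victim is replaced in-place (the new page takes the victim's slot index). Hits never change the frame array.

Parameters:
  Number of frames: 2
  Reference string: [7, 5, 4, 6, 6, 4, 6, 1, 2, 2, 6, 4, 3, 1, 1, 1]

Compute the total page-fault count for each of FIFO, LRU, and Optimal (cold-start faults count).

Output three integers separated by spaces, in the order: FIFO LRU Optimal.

--- FIFO ---
  step 0: ref 7 -> FAULT, frames=[7,-] (faults so far: 1)
  step 1: ref 5 -> FAULT, frames=[7,5] (faults so far: 2)
  step 2: ref 4 -> FAULT, evict 7, frames=[4,5] (faults so far: 3)
  step 3: ref 6 -> FAULT, evict 5, frames=[4,6] (faults so far: 4)
  step 4: ref 6 -> HIT, frames=[4,6] (faults so far: 4)
  step 5: ref 4 -> HIT, frames=[4,6] (faults so far: 4)
  step 6: ref 6 -> HIT, frames=[4,6] (faults so far: 4)
  step 7: ref 1 -> FAULT, evict 4, frames=[1,6] (faults so far: 5)
  step 8: ref 2 -> FAULT, evict 6, frames=[1,2] (faults so far: 6)
  step 9: ref 2 -> HIT, frames=[1,2] (faults so far: 6)
  step 10: ref 6 -> FAULT, evict 1, frames=[6,2] (faults so far: 7)
  step 11: ref 4 -> FAULT, evict 2, frames=[6,4] (faults so far: 8)
  step 12: ref 3 -> FAULT, evict 6, frames=[3,4] (faults so far: 9)
  step 13: ref 1 -> FAULT, evict 4, frames=[3,1] (faults so far: 10)
  step 14: ref 1 -> HIT, frames=[3,1] (faults so far: 10)
  step 15: ref 1 -> HIT, frames=[3,1] (faults so far: 10)
  FIFO total faults: 10
--- LRU ---
  step 0: ref 7 -> FAULT, frames=[7,-] (faults so far: 1)
  step 1: ref 5 -> FAULT, frames=[7,5] (faults so far: 2)
  step 2: ref 4 -> FAULT, evict 7, frames=[4,5] (faults so far: 3)
  step 3: ref 6 -> FAULT, evict 5, frames=[4,6] (faults so far: 4)
  step 4: ref 6 -> HIT, frames=[4,6] (faults so far: 4)
  step 5: ref 4 -> HIT, frames=[4,6] (faults so far: 4)
  step 6: ref 6 -> HIT, frames=[4,6] (faults so far: 4)
  step 7: ref 1 -> FAULT, evict 4, frames=[1,6] (faults so far: 5)
  step 8: ref 2 -> FAULT, evict 6, frames=[1,2] (faults so far: 6)
  step 9: ref 2 -> HIT, frames=[1,2] (faults so far: 6)
  step 10: ref 6 -> FAULT, evict 1, frames=[6,2] (faults so far: 7)
  step 11: ref 4 -> FAULT, evict 2, frames=[6,4] (faults so far: 8)
  step 12: ref 3 -> FAULT, evict 6, frames=[3,4] (faults so far: 9)
  step 13: ref 1 -> FAULT, evict 4, frames=[3,1] (faults so far: 10)
  step 14: ref 1 -> HIT, frames=[3,1] (faults so far: 10)
  step 15: ref 1 -> HIT, frames=[3,1] (faults so far: 10)
  LRU total faults: 10
--- Optimal ---
  step 0: ref 7 -> FAULT, frames=[7,-] (faults so far: 1)
  step 1: ref 5 -> FAULT, frames=[7,5] (faults so far: 2)
  step 2: ref 4 -> FAULT, evict 5, frames=[7,4] (faults so far: 3)
  step 3: ref 6 -> FAULT, evict 7, frames=[6,4] (faults so far: 4)
  step 4: ref 6 -> HIT, frames=[6,4] (faults so far: 4)
  step 5: ref 4 -> HIT, frames=[6,4] (faults so far: 4)
  step 6: ref 6 -> HIT, frames=[6,4] (faults so far: 4)
  step 7: ref 1 -> FAULT, evict 4, frames=[6,1] (faults so far: 5)
  step 8: ref 2 -> FAULT, evict 1, frames=[6,2] (faults so far: 6)
  step 9: ref 2 -> HIT, frames=[6,2] (faults so far: 6)
  step 10: ref 6 -> HIT, frames=[6,2] (faults so far: 6)
  step 11: ref 4 -> FAULT, evict 2, frames=[6,4] (faults so far: 7)
  step 12: ref 3 -> FAULT, evict 4, frames=[6,3] (faults so far: 8)
  step 13: ref 1 -> FAULT, evict 3, frames=[6,1] (faults so far: 9)
  step 14: ref 1 -> HIT, frames=[6,1] (faults so far: 9)
  step 15: ref 1 -> HIT, frames=[6,1] (faults so far: 9)
  Optimal total faults: 9

Answer: 10 10 9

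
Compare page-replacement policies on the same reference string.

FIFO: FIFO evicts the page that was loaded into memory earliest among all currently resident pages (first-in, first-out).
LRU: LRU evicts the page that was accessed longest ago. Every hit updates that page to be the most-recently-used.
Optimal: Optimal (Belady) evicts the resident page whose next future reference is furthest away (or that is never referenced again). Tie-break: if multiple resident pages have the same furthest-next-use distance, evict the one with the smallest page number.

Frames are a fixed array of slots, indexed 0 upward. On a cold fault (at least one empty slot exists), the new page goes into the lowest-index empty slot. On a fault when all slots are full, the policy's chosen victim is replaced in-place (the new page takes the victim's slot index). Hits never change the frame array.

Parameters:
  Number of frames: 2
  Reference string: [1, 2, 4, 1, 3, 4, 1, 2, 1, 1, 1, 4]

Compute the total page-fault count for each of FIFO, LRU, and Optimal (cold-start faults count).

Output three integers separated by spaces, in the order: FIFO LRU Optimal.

Answer: 9 9 7

Derivation:
--- FIFO ---
  step 0: ref 1 -> FAULT, frames=[1,-] (faults so far: 1)
  step 1: ref 2 -> FAULT, frames=[1,2] (faults so far: 2)
  step 2: ref 4 -> FAULT, evict 1, frames=[4,2] (faults so far: 3)
  step 3: ref 1 -> FAULT, evict 2, frames=[4,1] (faults so far: 4)
  step 4: ref 3 -> FAULT, evict 4, frames=[3,1] (faults so far: 5)
  step 5: ref 4 -> FAULT, evict 1, frames=[3,4] (faults so far: 6)
  step 6: ref 1 -> FAULT, evict 3, frames=[1,4] (faults so far: 7)
  step 7: ref 2 -> FAULT, evict 4, frames=[1,2] (faults so far: 8)
  step 8: ref 1 -> HIT, frames=[1,2] (faults so far: 8)
  step 9: ref 1 -> HIT, frames=[1,2] (faults so far: 8)
  step 10: ref 1 -> HIT, frames=[1,2] (faults so far: 8)
  step 11: ref 4 -> FAULT, evict 1, frames=[4,2] (faults so far: 9)
  FIFO total faults: 9
--- LRU ---
  step 0: ref 1 -> FAULT, frames=[1,-] (faults so far: 1)
  step 1: ref 2 -> FAULT, frames=[1,2] (faults so far: 2)
  step 2: ref 4 -> FAULT, evict 1, frames=[4,2] (faults so far: 3)
  step 3: ref 1 -> FAULT, evict 2, frames=[4,1] (faults so far: 4)
  step 4: ref 3 -> FAULT, evict 4, frames=[3,1] (faults so far: 5)
  step 5: ref 4 -> FAULT, evict 1, frames=[3,4] (faults so far: 6)
  step 6: ref 1 -> FAULT, evict 3, frames=[1,4] (faults so far: 7)
  step 7: ref 2 -> FAULT, evict 4, frames=[1,2] (faults so far: 8)
  step 8: ref 1 -> HIT, frames=[1,2] (faults so far: 8)
  step 9: ref 1 -> HIT, frames=[1,2] (faults so far: 8)
  step 10: ref 1 -> HIT, frames=[1,2] (faults so far: 8)
  step 11: ref 4 -> FAULT, evict 2, frames=[1,4] (faults so far: 9)
  LRU total faults: 9
--- Optimal ---
  step 0: ref 1 -> FAULT, frames=[1,-] (faults so far: 1)
  step 1: ref 2 -> FAULT, frames=[1,2] (faults so far: 2)
  step 2: ref 4 -> FAULT, evict 2, frames=[1,4] (faults so far: 3)
  step 3: ref 1 -> HIT, frames=[1,4] (faults so far: 3)
  step 4: ref 3 -> FAULT, evict 1, frames=[3,4] (faults so far: 4)
  step 5: ref 4 -> HIT, frames=[3,4] (faults so far: 4)
  step 6: ref 1 -> FAULT, evict 3, frames=[1,4] (faults so far: 5)
  step 7: ref 2 -> FAULT, evict 4, frames=[1,2] (faults so far: 6)
  step 8: ref 1 -> HIT, frames=[1,2] (faults so far: 6)
  step 9: ref 1 -> HIT, frames=[1,2] (faults so far: 6)
  step 10: ref 1 -> HIT, frames=[1,2] (faults so far: 6)
  step 11: ref 4 -> FAULT, evict 1, frames=[4,2] (faults so far: 7)
  Optimal total faults: 7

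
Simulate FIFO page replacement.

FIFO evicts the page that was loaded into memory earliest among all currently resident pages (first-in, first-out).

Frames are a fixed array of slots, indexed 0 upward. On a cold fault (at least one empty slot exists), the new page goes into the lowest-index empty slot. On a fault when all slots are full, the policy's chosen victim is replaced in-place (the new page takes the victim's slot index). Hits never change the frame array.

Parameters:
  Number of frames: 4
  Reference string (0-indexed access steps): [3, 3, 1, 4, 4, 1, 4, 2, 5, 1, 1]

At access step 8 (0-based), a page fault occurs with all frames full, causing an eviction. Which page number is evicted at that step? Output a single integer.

Answer: 3

Derivation:
Step 0: ref 3 -> FAULT, frames=[3,-,-,-]
Step 1: ref 3 -> HIT, frames=[3,-,-,-]
Step 2: ref 1 -> FAULT, frames=[3,1,-,-]
Step 3: ref 4 -> FAULT, frames=[3,1,4,-]
Step 4: ref 4 -> HIT, frames=[3,1,4,-]
Step 5: ref 1 -> HIT, frames=[3,1,4,-]
Step 6: ref 4 -> HIT, frames=[3,1,4,-]
Step 7: ref 2 -> FAULT, frames=[3,1,4,2]
Step 8: ref 5 -> FAULT, evict 3, frames=[5,1,4,2]
At step 8: evicted page 3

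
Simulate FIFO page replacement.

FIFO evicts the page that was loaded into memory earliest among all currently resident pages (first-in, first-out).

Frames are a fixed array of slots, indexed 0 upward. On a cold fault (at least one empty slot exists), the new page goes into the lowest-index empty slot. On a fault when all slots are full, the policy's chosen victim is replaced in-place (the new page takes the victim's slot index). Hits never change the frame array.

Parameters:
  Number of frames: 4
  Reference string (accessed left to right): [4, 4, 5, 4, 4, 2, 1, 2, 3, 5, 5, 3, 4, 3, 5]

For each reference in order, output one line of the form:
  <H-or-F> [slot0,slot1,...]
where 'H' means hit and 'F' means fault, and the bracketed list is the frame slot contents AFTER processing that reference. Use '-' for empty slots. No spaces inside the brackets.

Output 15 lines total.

F [4,-,-,-]
H [4,-,-,-]
F [4,5,-,-]
H [4,5,-,-]
H [4,5,-,-]
F [4,5,2,-]
F [4,5,2,1]
H [4,5,2,1]
F [3,5,2,1]
H [3,5,2,1]
H [3,5,2,1]
H [3,5,2,1]
F [3,4,2,1]
H [3,4,2,1]
F [3,4,5,1]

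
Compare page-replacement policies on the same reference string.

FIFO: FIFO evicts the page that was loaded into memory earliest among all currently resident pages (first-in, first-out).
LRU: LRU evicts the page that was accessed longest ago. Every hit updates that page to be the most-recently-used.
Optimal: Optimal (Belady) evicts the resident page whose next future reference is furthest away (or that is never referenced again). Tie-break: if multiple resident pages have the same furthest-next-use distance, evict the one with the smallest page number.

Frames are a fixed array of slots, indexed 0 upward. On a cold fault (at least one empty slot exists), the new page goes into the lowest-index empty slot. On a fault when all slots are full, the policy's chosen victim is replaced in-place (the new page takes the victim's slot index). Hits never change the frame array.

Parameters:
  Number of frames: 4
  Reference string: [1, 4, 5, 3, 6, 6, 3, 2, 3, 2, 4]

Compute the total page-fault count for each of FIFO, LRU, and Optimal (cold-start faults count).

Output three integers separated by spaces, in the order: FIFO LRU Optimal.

--- FIFO ---
  step 0: ref 1 -> FAULT, frames=[1,-,-,-] (faults so far: 1)
  step 1: ref 4 -> FAULT, frames=[1,4,-,-] (faults so far: 2)
  step 2: ref 5 -> FAULT, frames=[1,4,5,-] (faults so far: 3)
  step 3: ref 3 -> FAULT, frames=[1,4,5,3] (faults so far: 4)
  step 4: ref 6 -> FAULT, evict 1, frames=[6,4,5,3] (faults so far: 5)
  step 5: ref 6 -> HIT, frames=[6,4,5,3] (faults so far: 5)
  step 6: ref 3 -> HIT, frames=[6,4,5,3] (faults so far: 5)
  step 7: ref 2 -> FAULT, evict 4, frames=[6,2,5,3] (faults so far: 6)
  step 8: ref 3 -> HIT, frames=[6,2,5,3] (faults so far: 6)
  step 9: ref 2 -> HIT, frames=[6,2,5,3] (faults so far: 6)
  step 10: ref 4 -> FAULT, evict 5, frames=[6,2,4,3] (faults so far: 7)
  FIFO total faults: 7
--- LRU ---
  step 0: ref 1 -> FAULT, frames=[1,-,-,-] (faults so far: 1)
  step 1: ref 4 -> FAULT, frames=[1,4,-,-] (faults so far: 2)
  step 2: ref 5 -> FAULT, frames=[1,4,5,-] (faults so far: 3)
  step 3: ref 3 -> FAULT, frames=[1,4,5,3] (faults so far: 4)
  step 4: ref 6 -> FAULT, evict 1, frames=[6,4,5,3] (faults so far: 5)
  step 5: ref 6 -> HIT, frames=[6,4,5,3] (faults so far: 5)
  step 6: ref 3 -> HIT, frames=[6,4,5,3] (faults so far: 5)
  step 7: ref 2 -> FAULT, evict 4, frames=[6,2,5,3] (faults so far: 6)
  step 8: ref 3 -> HIT, frames=[6,2,5,3] (faults so far: 6)
  step 9: ref 2 -> HIT, frames=[6,2,5,3] (faults so far: 6)
  step 10: ref 4 -> FAULT, evict 5, frames=[6,2,4,3] (faults so far: 7)
  LRU total faults: 7
--- Optimal ---
  step 0: ref 1 -> FAULT, frames=[1,-,-,-] (faults so far: 1)
  step 1: ref 4 -> FAULT, frames=[1,4,-,-] (faults so far: 2)
  step 2: ref 5 -> FAULT, frames=[1,4,5,-] (faults so far: 3)
  step 3: ref 3 -> FAULT, frames=[1,4,5,3] (faults so far: 4)
  step 4: ref 6 -> FAULT, evict 1, frames=[6,4,5,3] (faults so far: 5)
  step 5: ref 6 -> HIT, frames=[6,4,5,3] (faults so far: 5)
  step 6: ref 3 -> HIT, frames=[6,4,5,3] (faults so far: 5)
  step 7: ref 2 -> FAULT, evict 5, frames=[6,4,2,3] (faults so far: 6)
  step 8: ref 3 -> HIT, frames=[6,4,2,3] (faults so far: 6)
  step 9: ref 2 -> HIT, frames=[6,4,2,3] (faults so far: 6)
  step 10: ref 4 -> HIT, frames=[6,4,2,3] (faults so far: 6)
  Optimal total faults: 6

Answer: 7 7 6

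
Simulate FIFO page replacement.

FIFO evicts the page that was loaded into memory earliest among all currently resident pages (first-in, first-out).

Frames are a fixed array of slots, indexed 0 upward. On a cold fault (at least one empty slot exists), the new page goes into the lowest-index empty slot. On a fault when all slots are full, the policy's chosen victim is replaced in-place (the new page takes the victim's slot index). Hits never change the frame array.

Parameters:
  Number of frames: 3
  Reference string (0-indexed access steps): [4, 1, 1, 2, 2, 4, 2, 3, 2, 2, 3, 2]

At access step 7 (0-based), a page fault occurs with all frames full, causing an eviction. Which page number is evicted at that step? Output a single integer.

Step 0: ref 4 -> FAULT, frames=[4,-,-]
Step 1: ref 1 -> FAULT, frames=[4,1,-]
Step 2: ref 1 -> HIT, frames=[4,1,-]
Step 3: ref 2 -> FAULT, frames=[4,1,2]
Step 4: ref 2 -> HIT, frames=[4,1,2]
Step 5: ref 4 -> HIT, frames=[4,1,2]
Step 6: ref 2 -> HIT, frames=[4,1,2]
Step 7: ref 3 -> FAULT, evict 4, frames=[3,1,2]
At step 7: evicted page 4

Answer: 4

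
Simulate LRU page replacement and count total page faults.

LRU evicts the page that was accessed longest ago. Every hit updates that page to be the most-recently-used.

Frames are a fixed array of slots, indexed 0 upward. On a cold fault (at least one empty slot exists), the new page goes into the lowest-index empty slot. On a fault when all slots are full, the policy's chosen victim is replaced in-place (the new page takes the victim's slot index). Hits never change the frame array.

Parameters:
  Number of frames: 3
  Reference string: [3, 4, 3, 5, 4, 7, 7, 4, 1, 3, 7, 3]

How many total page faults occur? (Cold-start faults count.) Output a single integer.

Step 0: ref 3 → FAULT, frames=[3,-,-]
Step 1: ref 4 → FAULT, frames=[3,4,-]
Step 2: ref 3 → HIT, frames=[3,4,-]
Step 3: ref 5 → FAULT, frames=[3,4,5]
Step 4: ref 4 → HIT, frames=[3,4,5]
Step 5: ref 7 → FAULT (evict 3), frames=[7,4,5]
Step 6: ref 7 → HIT, frames=[7,4,5]
Step 7: ref 4 → HIT, frames=[7,4,5]
Step 8: ref 1 → FAULT (evict 5), frames=[7,4,1]
Step 9: ref 3 → FAULT (evict 7), frames=[3,4,1]
Step 10: ref 7 → FAULT (evict 4), frames=[3,7,1]
Step 11: ref 3 → HIT, frames=[3,7,1]
Total faults: 7

Answer: 7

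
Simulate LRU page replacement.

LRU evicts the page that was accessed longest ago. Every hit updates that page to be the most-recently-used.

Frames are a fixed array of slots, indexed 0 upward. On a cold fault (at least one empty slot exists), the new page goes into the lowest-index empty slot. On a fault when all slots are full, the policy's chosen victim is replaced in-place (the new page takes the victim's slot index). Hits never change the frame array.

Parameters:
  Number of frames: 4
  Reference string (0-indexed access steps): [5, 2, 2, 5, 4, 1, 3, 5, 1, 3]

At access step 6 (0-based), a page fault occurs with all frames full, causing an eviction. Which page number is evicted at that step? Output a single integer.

Answer: 2

Derivation:
Step 0: ref 5 -> FAULT, frames=[5,-,-,-]
Step 1: ref 2 -> FAULT, frames=[5,2,-,-]
Step 2: ref 2 -> HIT, frames=[5,2,-,-]
Step 3: ref 5 -> HIT, frames=[5,2,-,-]
Step 4: ref 4 -> FAULT, frames=[5,2,4,-]
Step 5: ref 1 -> FAULT, frames=[5,2,4,1]
Step 6: ref 3 -> FAULT, evict 2, frames=[5,3,4,1]
At step 6: evicted page 2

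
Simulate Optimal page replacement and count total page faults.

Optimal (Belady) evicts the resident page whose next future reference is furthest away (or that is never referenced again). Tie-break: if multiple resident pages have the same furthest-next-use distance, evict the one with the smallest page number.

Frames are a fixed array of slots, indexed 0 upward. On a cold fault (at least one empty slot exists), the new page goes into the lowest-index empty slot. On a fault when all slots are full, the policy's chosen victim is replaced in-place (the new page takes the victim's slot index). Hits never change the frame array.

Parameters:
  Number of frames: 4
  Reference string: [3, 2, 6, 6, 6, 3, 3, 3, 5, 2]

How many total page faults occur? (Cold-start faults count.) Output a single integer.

Step 0: ref 3 → FAULT, frames=[3,-,-,-]
Step 1: ref 2 → FAULT, frames=[3,2,-,-]
Step 2: ref 6 → FAULT, frames=[3,2,6,-]
Step 3: ref 6 → HIT, frames=[3,2,6,-]
Step 4: ref 6 → HIT, frames=[3,2,6,-]
Step 5: ref 3 → HIT, frames=[3,2,6,-]
Step 6: ref 3 → HIT, frames=[3,2,6,-]
Step 7: ref 3 → HIT, frames=[3,2,6,-]
Step 8: ref 5 → FAULT, frames=[3,2,6,5]
Step 9: ref 2 → HIT, frames=[3,2,6,5]
Total faults: 4

Answer: 4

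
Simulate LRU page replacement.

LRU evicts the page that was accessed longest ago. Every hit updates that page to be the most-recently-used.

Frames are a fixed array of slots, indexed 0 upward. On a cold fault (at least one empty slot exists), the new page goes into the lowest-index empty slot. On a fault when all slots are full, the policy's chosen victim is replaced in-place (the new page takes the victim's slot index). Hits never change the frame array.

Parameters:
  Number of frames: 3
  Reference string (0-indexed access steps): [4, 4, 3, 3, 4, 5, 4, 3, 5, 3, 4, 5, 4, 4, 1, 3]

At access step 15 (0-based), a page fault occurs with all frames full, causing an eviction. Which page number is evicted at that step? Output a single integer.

Answer: 5

Derivation:
Step 0: ref 4 -> FAULT, frames=[4,-,-]
Step 1: ref 4 -> HIT, frames=[4,-,-]
Step 2: ref 3 -> FAULT, frames=[4,3,-]
Step 3: ref 3 -> HIT, frames=[4,3,-]
Step 4: ref 4 -> HIT, frames=[4,3,-]
Step 5: ref 5 -> FAULT, frames=[4,3,5]
Step 6: ref 4 -> HIT, frames=[4,3,5]
Step 7: ref 3 -> HIT, frames=[4,3,5]
Step 8: ref 5 -> HIT, frames=[4,3,5]
Step 9: ref 3 -> HIT, frames=[4,3,5]
Step 10: ref 4 -> HIT, frames=[4,3,5]
Step 11: ref 5 -> HIT, frames=[4,3,5]
Step 12: ref 4 -> HIT, frames=[4,3,5]
Step 13: ref 4 -> HIT, frames=[4,3,5]
Step 14: ref 1 -> FAULT, evict 3, frames=[4,1,5]
Step 15: ref 3 -> FAULT, evict 5, frames=[4,1,3]
At step 15: evicted page 5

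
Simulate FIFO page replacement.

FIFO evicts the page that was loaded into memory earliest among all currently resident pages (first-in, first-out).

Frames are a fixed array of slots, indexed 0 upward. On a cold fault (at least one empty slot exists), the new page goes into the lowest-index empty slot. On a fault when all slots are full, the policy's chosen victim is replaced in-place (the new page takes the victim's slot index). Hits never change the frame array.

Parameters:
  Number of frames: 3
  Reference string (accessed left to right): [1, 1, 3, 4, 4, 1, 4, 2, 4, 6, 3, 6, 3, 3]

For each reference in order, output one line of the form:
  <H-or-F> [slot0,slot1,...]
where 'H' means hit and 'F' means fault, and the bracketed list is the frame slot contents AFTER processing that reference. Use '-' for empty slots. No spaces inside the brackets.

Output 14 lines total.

F [1,-,-]
H [1,-,-]
F [1,3,-]
F [1,3,4]
H [1,3,4]
H [1,3,4]
H [1,3,4]
F [2,3,4]
H [2,3,4]
F [2,6,4]
F [2,6,3]
H [2,6,3]
H [2,6,3]
H [2,6,3]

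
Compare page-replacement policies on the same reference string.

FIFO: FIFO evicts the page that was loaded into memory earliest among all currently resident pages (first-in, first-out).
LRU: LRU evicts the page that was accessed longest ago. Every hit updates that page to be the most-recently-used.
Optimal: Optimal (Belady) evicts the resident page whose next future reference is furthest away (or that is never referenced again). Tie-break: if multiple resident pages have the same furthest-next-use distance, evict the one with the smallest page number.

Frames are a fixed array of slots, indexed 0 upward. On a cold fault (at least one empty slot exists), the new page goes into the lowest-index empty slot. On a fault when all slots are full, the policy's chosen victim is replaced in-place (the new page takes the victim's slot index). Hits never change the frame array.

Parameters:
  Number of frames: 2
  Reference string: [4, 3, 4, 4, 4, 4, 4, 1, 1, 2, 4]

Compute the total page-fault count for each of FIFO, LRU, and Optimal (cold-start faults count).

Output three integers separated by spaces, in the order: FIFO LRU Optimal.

Answer: 5 5 4

Derivation:
--- FIFO ---
  step 0: ref 4 -> FAULT, frames=[4,-] (faults so far: 1)
  step 1: ref 3 -> FAULT, frames=[4,3] (faults so far: 2)
  step 2: ref 4 -> HIT, frames=[4,3] (faults so far: 2)
  step 3: ref 4 -> HIT, frames=[4,3] (faults so far: 2)
  step 4: ref 4 -> HIT, frames=[4,3] (faults so far: 2)
  step 5: ref 4 -> HIT, frames=[4,3] (faults so far: 2)
  step 6: ref 4 -> HIT, frames=[4,3] (faults so far: 2)
  step 7: ref 1 -> FAULT, evict 4, frames=[1,3] (faults so far: 3)
  step 8: ref 1 -> HIT, frames=[1,3] (faults so far: 3)
  step 9: ref 2 -> FAULT, evict 3, frames=[1,2] (faults so far: 4)
  step 10: ref 4 -> FAULT, evict 1, frames=[4,2] (faults so far: 5)
  FIFO total faults: 5
--- LRU ---
  step 0: ref 4 -> FAULT, frames=[4,-] (faults so far: 1)
  step 1: ref 3 -> FAULT, frames=[4,3] (faults so far: 2)
  step 2: ref 4 -> HIT, frames=[4,3] (faults so far: 2)
  step 3: ref 4 -> HIT, frames=[4,3] (faults so far: 2)
  step 4: ref 4 -> HIT, frames=[4,3] (faults so far: 2)
  step 5: ref 4 -> HIT, frames=[4,3] (faults so far: 2)
  step 6: ref 4 -> HIT, frames=[4,3] (faults so far: 2)
  step 7: ref 1 -> FAULT, evict 3, frames=[4,1] (faults so far: 3)
  step 8: ref 1 -> HIT, frames=[4,1] (faults so far: 3)
  step 9: ref 2 -> FAULT, evict 4, frames=[2,1] (faults so far: 4)
  step 10: ref 4 -> FAULT, evict 1, frames=[2,4] (faults so far: 5)
  LRU total faults: 5
--- Optimal ---
  step 0: ref 4 -> FAULT, frames=[4,-] (faults so far: 1)
  step 1: ref 3 -> FAULT, frames=[4,3] (faults so far: 2)
  step 2: ref 4 -> HIT, frames=[4,3] (faults so far: 2)
  step 3: ref 4 -> HIT, frames=[4,3] (faults so far: 2)
  step 4: ref 4 -> HIT, frames=[4,3] (faults so far: 2)
  step 5: ref 4 -> HIT, frames=[4,3] (faults so far: 2)
  step 6: ref 4 -> HIT, frames=[4,3] (faults so far: 2)
  step 7: ref 1 -> FAULT, evict 3, frames=[4,1] (faults so far: 3)
  step 8: ref 1 -> HIT, frames=[4,1] (faults so far: 3)
  step 9: ref 2 -> FAULT, evict 1, frames=[4,2] (faults so far: 4)
  step 10: ref 4 -> HIT, frames=[4,2] (faults so far: 4)
  Optimal total faults: 4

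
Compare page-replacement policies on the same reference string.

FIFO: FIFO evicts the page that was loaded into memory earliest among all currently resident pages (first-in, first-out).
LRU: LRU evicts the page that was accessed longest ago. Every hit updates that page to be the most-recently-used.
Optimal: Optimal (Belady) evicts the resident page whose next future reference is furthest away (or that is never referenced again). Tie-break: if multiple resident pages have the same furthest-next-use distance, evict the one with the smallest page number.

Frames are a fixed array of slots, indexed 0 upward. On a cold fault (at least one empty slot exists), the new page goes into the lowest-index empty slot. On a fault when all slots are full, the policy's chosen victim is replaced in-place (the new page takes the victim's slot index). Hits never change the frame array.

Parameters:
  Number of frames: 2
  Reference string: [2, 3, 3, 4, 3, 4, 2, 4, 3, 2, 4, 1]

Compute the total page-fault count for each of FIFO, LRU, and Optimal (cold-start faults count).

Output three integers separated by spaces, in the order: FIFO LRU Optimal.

--- FIFO ---
  step 0: ref 2 -> FAULT, frames=[2,-] (faults so far: 1)
  step 1: ref 3 -> FAULT, frames=[2,3] (faults so far: 2)
  step 2: ref 3 -> HIT, frames=[2,3] (faults so far: 2)
  step 3: ref 4 -> FAULT, evict 2, frames=[4,3] (faults so far: 3)
  step 4: ref 3 -> HIT, frames=[4,3] (faults so far: 3)
  step 5: ref 4 -> HIT, frames=[4,3] (faults so far: 3)
  step 6: ref 2 -> FAULT, evict 3, frames=[4,2] (faults so far: 4)
  step 7: ref 4 -> HIT, frames=[4,2] (faults so far: 4)
  step 8: ref 3 -> FAULT, evict 4, frames=[3,2] (faults so far: 5)
  step 9: ref 2 -> HIT, frames=[3,2] (faults so far: 5)
  step 10: ref 4 -> FAULT, evict 2, frames=[3,4] (faults so far: 6)
  step 11: ref 1 -> FAULT, evict 3, frames=[1,4] (faults so far: 7)
  FIFO total faults: 7
--- LRU ---
  step 0: ref 2 -> FAULT, frames=[2,-] (faults so far: 1)
  step 1: ref 3 -> FAULT, frames=[2,3] (faults so far: 2)
  step 2: ref 3 -> HIT, frames=[2,3] (faults so far: 2)
  step 3: ref 4 -> FAULT, evict 2, frames=[4,3] (faults so far: 3)
  step 4: ref 3 -> HIT, frames=[4,3] (faults so far: 3)
  step 5: ref 4 -> HIT, frames=[4,3] (faults so far: 3)
  step 6: ref 2 -> FAULT, evict 3, frames=[4,2] (faults so far: 4)
  step 7: ref 4 -> HIT, frames=[4,2] (faults so far: 4)
  step 8: ref 3 -> FAULT, evict 2, frames=[4,3] (faults so far: 5)
  step 9: ref 2 -> FAULT, evict 4, frames=[2,3] (faults so far: 6)
  step 10: ref 4 -> FAULT, evict 3, frames=[2,4] (faults so far: 7)
  step 11: ref 1 -> FAULT, evict 2, frames=[1,4] (faults so far: 8)
  LRU total faults: 8
--- Optimal ---
  step 0: ref 2 -> FAULT, frames=[2,-] (faults so far: 1)
  step 1: ref 3 -> FAULT, frames=[2,3] (faults so far: 2)
  step 2: ref 3 -> HIT, frames=[2,3] (faults so far: 2)
  step 3: ref 4 -> FAULT, evict 2, frames=[4,3] (faults so far: 3)
  step 4: ref 3 -> HIT, frames=[4,3] (faults so far: 3)
  step 5: ref 4 -> HIT, frames=[4,3] (faults so far: 3)
  step 6: ref 2 -> FAULT, evict 3, frames=[4,2] (faults so far: 4)
  step 7: ref 4 -> HIT, frames=[4,2] (faults so far: 4)
  step 8: ref 3 -> FAULT, evict 4, frames=[3,2] (faults so far: 5)
  step 9: ref 2 -> HIT, frames=[3,2] (faults so far: 5)
  step 10: ref 4 -> FAULT, evict 2, frames=[3,4] (faults so far: 6)
  step 11: ref 1 -> FAULT, evict 3, frames=[1,4] (faults so far: 7)
  Optimal total faults: 7

Answer: 7 8 7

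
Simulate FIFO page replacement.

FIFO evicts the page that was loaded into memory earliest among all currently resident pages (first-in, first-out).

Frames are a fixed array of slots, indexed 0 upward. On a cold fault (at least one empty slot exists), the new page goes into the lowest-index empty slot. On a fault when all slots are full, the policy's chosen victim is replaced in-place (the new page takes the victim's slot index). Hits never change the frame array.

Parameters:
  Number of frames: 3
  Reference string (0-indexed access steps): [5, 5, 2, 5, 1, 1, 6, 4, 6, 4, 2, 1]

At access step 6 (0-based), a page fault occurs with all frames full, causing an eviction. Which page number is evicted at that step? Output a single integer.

Answer: 5

Derivation:
Step 0: ref 5 -> FAULT, frames=[5,-,-]
Step 1: ref 5 -> HIT, frames=[5,-,-]
Step 2: ref 2 -> FAULT, frames=[5,2,-]
Step 3: ref 5 -> HIT, frames=[5,2,-]
Step 4: ref 1 -> FAULT, frames=[5,2,1]
Step 5: ref 1 -> HIT, frames=[5,2,1]
Step 6: ref 6 -> FAULT, evict 5, frames=[6,2,1]
At step 6: evicted page 5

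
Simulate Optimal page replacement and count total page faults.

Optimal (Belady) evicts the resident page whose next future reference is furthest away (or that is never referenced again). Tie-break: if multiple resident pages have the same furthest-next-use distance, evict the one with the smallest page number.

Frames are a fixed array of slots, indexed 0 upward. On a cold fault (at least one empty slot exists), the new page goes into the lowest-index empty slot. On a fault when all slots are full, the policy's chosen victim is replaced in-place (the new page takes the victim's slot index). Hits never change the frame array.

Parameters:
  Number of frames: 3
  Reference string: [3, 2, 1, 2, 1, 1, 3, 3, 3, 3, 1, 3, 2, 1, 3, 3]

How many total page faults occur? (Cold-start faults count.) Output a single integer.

Step 0: ref 3 → FAULT, frames=[3,-,-]
Step 1: ref 2 → FAULT, frames=[3,2,-]
Step 2: ref 1 → FAULT, frames=[3,2,1]
Step 3: ref 2 → HIT, frames=[3,2,1]
Step 4: ref 1 → HIT, frames=[3,2,1]
Step 5: ref 1 → HIT, frames=[3,2,1]
Step 6: ref 3 → HIT, frames=[3,2,1]
Step 7: ref 3 → HIT, frames=[3,2,1]
Step 8: ref 3 → HIT, frames=[3,2,1]
Step 9: ref 3 → HIT, frames=[3,2,1]
Step 10: ref 1 → HIT, frames=[3,2,1]
Step 11: ref 3 → HIT, frames=[3,2,1]
Step 12: ref 2 → HIT, frames=[3,2,1]
Step 13: ref 1 → HIT, frames=[3,2,1]
Step 14: ref 3 → HIT, frames=[3,2,1]
Step 15: ref 3 → HIT, frames=[3,2,1]
Total faults: 3

Answer: 3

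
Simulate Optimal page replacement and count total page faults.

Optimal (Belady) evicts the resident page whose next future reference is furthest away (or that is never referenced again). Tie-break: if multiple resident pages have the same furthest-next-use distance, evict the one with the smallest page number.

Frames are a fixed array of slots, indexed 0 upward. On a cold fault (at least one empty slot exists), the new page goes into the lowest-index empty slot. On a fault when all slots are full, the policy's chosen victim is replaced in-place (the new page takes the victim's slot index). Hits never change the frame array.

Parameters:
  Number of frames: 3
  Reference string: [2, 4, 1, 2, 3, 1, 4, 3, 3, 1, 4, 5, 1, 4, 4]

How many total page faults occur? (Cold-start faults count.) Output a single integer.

Step 0: ref 2 → FAULT, frames=[2,-,-]
Step 1: ref 4 → FAULT, frames=[2,4,-]
Step 2: ref 1 → FAULT, frames=[2,4,1]
Step 3: ref 2 → HIT, frames=[2,4,1]
Step 4: ref 3 → FAULT (evict 2), frames=[3,4,1]
Step 5: ref 1 → HIT, frames=[3,4,1]
Step 6: ref 4 → HIT, frames=[3,4,1]
Step 7: ref 3 → HIT, frames=[3,4,1]
Step 8: ref 3 → HIT, frames=[3,4,1]
Step 9: ref 1 → HIT, frames=[3,4,1]
Step 10: ref 4 → HIT, frames=[3,4,1]
Step 11: ref 5 → FAULT (evict 3), frames=[5,4,1]
Step 12: ref 1 → HIT, frames=[5,4,1]
Step 13: ref 4 → HIT, frames=[5,4,1]
Step 14: ref 4 → HIT, frames=[5,4,1]
Total faults: 5

Answer: 5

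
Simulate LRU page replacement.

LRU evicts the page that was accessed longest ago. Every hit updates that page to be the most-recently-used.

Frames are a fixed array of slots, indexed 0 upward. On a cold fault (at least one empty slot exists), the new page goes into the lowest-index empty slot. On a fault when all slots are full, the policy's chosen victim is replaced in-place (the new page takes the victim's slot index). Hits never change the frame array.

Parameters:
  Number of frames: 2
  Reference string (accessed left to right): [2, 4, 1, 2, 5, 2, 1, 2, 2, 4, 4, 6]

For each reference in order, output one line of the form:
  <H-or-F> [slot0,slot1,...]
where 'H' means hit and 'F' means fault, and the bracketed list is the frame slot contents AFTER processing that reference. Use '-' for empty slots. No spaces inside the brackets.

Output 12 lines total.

F [2,-]
F [2,4]
F [1,4]
F [1,2]
F [5,2]
H [5,2]
F [1,2]
H [1,2]
H [1,2]
F [4,2]
H [4,2]
F [4,6]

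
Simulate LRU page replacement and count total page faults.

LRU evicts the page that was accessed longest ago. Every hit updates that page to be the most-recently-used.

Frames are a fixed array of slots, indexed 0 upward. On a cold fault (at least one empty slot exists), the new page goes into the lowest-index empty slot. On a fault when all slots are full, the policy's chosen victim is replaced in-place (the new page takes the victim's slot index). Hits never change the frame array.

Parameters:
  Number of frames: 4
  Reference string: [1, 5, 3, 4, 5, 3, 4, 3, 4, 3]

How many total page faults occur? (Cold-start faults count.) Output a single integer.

Step 0: ref 1 → FAULT, frames=[1,-,-,-]
Step 1: ref 5 → FAULT, frames=[1,5,-,-]
Step 2: ref 3 → FAULT, frames=[1,5,3,-]
Step 3: ref 4 → FAULT, frames=[1,5,3,4]
Step 4: ref 5 → HIT, frames=[1,5,3,4]
Step 5: ref 3 → HIT, frames=[1,5,3,4]
Step 6: ref 4 → HIT, frames=[1,5,3,4]
Step 7: ref 3 → HIT, frames=[1,5,3,4]
Step 8: ref 4 → HIT, frames=[1,5,3,4]
Step 9: ref 3 → HIT, frames=[1,5,3,4]
Total faults: 4

Answer: 4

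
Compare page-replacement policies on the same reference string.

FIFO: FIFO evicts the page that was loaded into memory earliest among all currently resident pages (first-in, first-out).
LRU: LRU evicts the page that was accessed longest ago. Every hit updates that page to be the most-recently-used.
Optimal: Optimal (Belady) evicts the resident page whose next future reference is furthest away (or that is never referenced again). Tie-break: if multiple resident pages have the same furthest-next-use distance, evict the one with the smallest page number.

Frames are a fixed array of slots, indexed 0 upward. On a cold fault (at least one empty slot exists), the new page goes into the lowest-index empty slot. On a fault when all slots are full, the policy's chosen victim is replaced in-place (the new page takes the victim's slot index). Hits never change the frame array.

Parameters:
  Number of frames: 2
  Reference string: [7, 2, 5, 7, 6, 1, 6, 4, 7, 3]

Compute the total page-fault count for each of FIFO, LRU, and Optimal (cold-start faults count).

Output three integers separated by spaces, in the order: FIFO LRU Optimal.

Answer: 9 9 8

Derivation:
--- FIFO ---
  step 0: ref 7 -> FAULT, frames=[7,-] (faults so far: 1)
  step 1: ref 2 -> FAULT, frames=[7,2] (faults so far: 2)
  step 2: ref 5 -> FAULT, evict 7, frames=[5,2] (faults so far: 3)
  step 3: ref 7 -> FAULT, evict 2, frames=[5,7] (faults so far: 4)
  step 4: ref 6 -> FAULT, evict 5, frames=[6,7] (faults so far: 5)
  step 5: ref 1 -> FAULT, evict 7, frames=[6,1] (faults so far: 6)
  step 6: ref 6 -> HIT, frames=[6,1] (faults so far: 6)
  step 7: ref 4 -> FAULT, evict 6, frames=[4,1] (faults so far: 7)
  step 8: ref 7 -> FAULT, evict 1, frames=[4,7] (faults so far: 8)
  step 9: ref 3 -> FAULT, evict 4, frames=[3,7] (faults so far: 9)
  FIFO total faults: 9
--- LRU ---
  step 0: ref 7 -> FAULT, frames=[7,-] (faults so far: 1)
  step 1: ref 2 -> FAULT, frames=[7,2] (faults so far: 2)
  step 2: ref 5 -> FAULT, evict 7, frames=[5,2] (faults so far: 3)
  step 3: ref 7 -> FAULT, evict 2, frames=[5,7] (faults so far: 4)
  step 4: ref 6 -> FAULT, evict 5, frames=[6,7] (faults so far: 5)
  step 5: ref 1 -> FAULT, evict 7, frames=[6,1] (faults so far: 6)
  step 6: ref 6 -> HIT, frames=[6,1] (faults so far: 6)
  step 7: ref 4 -> FAULT, evict 1, frames=[6,4] (faults so far: 7)
  step 8: ref 7 -> FAULT, evict 6, frames=[7,4] (faults so far: 8)
  step 9: ref 3 -> FAULT, evict 4, frames=[7,3] (faults so far: 9)
  LRU total faults: 9
--- Optimal ---
  step 0: ref 7 -> FAULT, frames=[7,-] (faults so far: 1)
  step 1: ref 2 -> FAULT, frames=[7,2] (faults so far: 2)
  step 2: ref 5 -> FAULT, evict 2, frames=[7,5] (faults so far: 3)
  step 3: ref 7 -> HIT, frames=[7,5] (faults so far: 3)
  step 4: ref 6 -> FAULT, evict 5, frames=[7,6] (faults so far: 4)
  step 5: ref 1 -> FAULT, evict 7, frames=[1,6] (faults so far: 5)
  step 6: ref 6 -> HIT, frames=[1,6] (faults so far: 5)
  step 7: ref 4 -> FAULT, evict 1, frames=[4,6] (faults so far: 6)
  step 8: ref 7 -> FAULT, evict 4, frames=[7,6] (faults so far: 7)
  step 9: ref 3 -> FAULT, evict 6, frames=[7,3] (faults so far: 8)
  Optimal total faults: 8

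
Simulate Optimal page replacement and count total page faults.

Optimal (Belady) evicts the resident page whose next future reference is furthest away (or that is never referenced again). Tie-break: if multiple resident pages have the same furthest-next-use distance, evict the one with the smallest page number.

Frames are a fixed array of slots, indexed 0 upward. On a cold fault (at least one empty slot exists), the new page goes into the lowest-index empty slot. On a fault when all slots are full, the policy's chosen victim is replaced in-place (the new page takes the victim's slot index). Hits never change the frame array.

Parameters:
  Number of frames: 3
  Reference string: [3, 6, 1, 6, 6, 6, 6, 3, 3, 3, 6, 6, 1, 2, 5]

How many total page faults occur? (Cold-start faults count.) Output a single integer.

Step 0: ref 3 → FAULT, frames=[3,-,-]
Step 1: ref 6 → FAULT, frames=[3,6,-]
Step 2: ref 1 → FAULT, frames=[3,6,1]
Step 3: ref 6 → HIT, frames=[3,6,1]
Step 4: ref 6 → HIT, frames=[3,6,1]
Step 5: ref 6 → HIT, frames=[3,6,1]
Step 6: ref 6 → HIT, frames=[3,6,1]
Step 7: ref 3 → HIT, frames=[3,6,1]
Step 8: ref 3 → HIT, frames=[3,6,1]
Step 9: ref 3 → HIT, frames=[3,6,1]
Step 10: ref 6 → HIT, frames=[3,6,1]
Step 11: ref 6 → HIT, frames=[3,6,1]
Step 12: ref 1 → HIT, frames=[3,6,1]
Step 13: ref 2 → FAULT (evict 1), frames=[3,6,2]
Step 14: ref 5 → FAULT (evict 2), frames=[3,6,5]
Total faults: 5

Answer: 5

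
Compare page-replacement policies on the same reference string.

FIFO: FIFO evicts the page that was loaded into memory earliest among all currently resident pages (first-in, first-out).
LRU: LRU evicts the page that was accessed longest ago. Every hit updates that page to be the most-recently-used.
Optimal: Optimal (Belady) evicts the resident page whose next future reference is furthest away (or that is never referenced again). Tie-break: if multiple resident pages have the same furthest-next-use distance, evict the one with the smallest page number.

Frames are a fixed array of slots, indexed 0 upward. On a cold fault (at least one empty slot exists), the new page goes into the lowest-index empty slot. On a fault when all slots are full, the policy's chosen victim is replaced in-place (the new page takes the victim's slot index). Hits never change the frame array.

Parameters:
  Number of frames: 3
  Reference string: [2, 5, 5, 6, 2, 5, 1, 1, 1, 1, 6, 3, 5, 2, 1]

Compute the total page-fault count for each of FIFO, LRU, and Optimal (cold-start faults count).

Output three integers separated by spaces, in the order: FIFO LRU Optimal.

Answer: 8 9 6

Derivation:
--- FIFO ---
  step 0: ref 2 -> FAULT, frames=[2,-,-] (faults so far: 1)
  step 1: ref 5 -> FAULT, frames=[2,5,-] (faults so far: 2)
  step 2: ref 5 -> HIT, frames=[2,5,-] (faults so far: 2)
  step 3: ref 6 -> FAULT, frames=[2,5,6] (faults so far: 3)
  step 4: ref 2 -> HIT, frames=[2,5,6] (faults so far: 3)
  step 5: ref 5 -> HIT, frames=[2,5,6] (faults so far: 3)
  step 6: ref 1 -> FAULT, evict 2, frames=[1,5,6] (faults so far: 4)
  step 7: ref 1 -> HIT, frames=[1,5,6] (faults so far: 4)
  step 8: ref 1 -> HIT, frames=[1,5,6] (faults so far: 4)
  step 9: ref 1 -> HIT, frames=[1,5,6] (faults so far: 4)
  step 10: ref 6 -> HIT, frames=[1,5,6] (faults so far: 4)
  step 11: ref 3 -> FAULT, evict 5, frames=[1,3,6] (faults so far: 5)
  step 12: ref 5 -> FAULT, evict 6, frames=[1,3,5] (faults so far: 6)
  step 13: ref 2 -> FAULT, evict 1, frames=[2,3,5] (faults so far: 7)
  step 14: ref 1 -> FAULT, evict 3, frames=[2,1,5] (faults so far: 8)
  FIFO total faults: 8
--- LRU ---
  step 0: ref 2 -> FAULT, frames=[2,-,-] (faults so far: 1)
  step 1: ref 5 -> FAULT, frames=[2,5,-] (faults so far: 2)
  step 2: ref 5 -> HIT, frames=[2,5,-] (faults so far: 2)
  step 3: ref 6 -> FAULT, frames=[2,5,6] (faults so far: 3)
  step 4: ref 2 -> HIT, frames=[2,5,6] (faults so far: 3)
  step 5: ref 5 -> HIT, frames=[2,5,6] (faults so far: 3)
  step 6: ref 1 -> FAULT, evict 6, frames=[2,5,1] (faults so far: 4)
  step 7: ref 1 -> HIT, frames=[2,5,1] (faults so far: 4)
  step 8: ref 1 -> HIT, frames=[2,5,1] (faults so far: 4)
  step 9: ref 1 -> HIT, frames=[2,5,1] (faults so far: 4)
  step 10: ref 6 -> FAULT, evict 2, frames=[6,5,1] (faults so far: 5)
  step 11: ref 3 -> FAULT, evict 5, frames=[6,3,1] (faults so far: 6)
  step 12: ref 5 -> FAULT, evict 1, frames=[6,3,5] (faults so far: 7)
  step 13: ref 2 -> FAULT, evict 6, frames=[2,3,5] (faults so far: 8)
  step 14: ref 1 -> FAULT, evict 3, frames=[2,1,5] (faults so far: 9)
  LRU total faults: 9
--- Optimal ---
  step 0: ref 2 -> FAULT, frames=[2,-,-] (faults so far: 1)
  step 1: ref 5 -> FAULT, frames=[2,5,-] (faults so far: 2)
  step 2: ref 5 -> HIT, frames=[2,5,-] (faults so far: 2)
  step 3: ref 6 -> FAULT, frames=[2,5,6] (faults so far: 3)
  step 4: ref 2 -> HIT, frames=[2,5,6] (faults so far: 3)
  step 5: ref 5 -> HIT, frames=[2,5,6] (faults so far: 3)
  step 6: ref 1 -> FAULT, evict 2, frames=[1,5,6] (faults so far: 4)
  step 7: ref 1 -> HIT, frames=[1,5,6] (faults so far: 4)
  step 8: ref 1 -> HIT, frames=[1,5,6] (faults so far: 4)
  step 9: ref 1 -> HIT, frames=[1,5,6] (faults so far: 4)
  step 10: ref 6 -> HIT, frames=[1,5,6] (faults so far: 4)
  step 11: ref 3 -> FAULT, evict 6, frames=[1,5,3] (faults so far: 5)
  step 12: ref 5 -> HIT, frames=[1,5,3] (faults so far: 5)
  step 13: ref 2 -> FAULT, evict 3, frames=[1,5,2] (faults so far: 6)
  step 14: ref 1 -> HIT, frames=[1,5,2] (faults so far: 6)
  Optimal total faults: 6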